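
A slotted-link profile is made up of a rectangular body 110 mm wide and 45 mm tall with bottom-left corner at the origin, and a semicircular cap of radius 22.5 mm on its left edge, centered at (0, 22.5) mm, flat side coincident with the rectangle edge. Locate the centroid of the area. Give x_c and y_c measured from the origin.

x_c = 46.07 mm, y_c = 22.50 mm

rectangular body: A = 110 × 45 = 4950.00, centroid at (55.00, 22.50).
semicircular end: A = ½π·22.5² = 795.22, centroid at (-9.55, 22.50).
ΣA = 5745.22 mm², ΣAx_c = 264656.25 mm³, ΣAy_c = 129267.35 mm³.
x_c = 264656.25/5745.22 = 46.07 mm; y_c = 129267.35/5745.22 = 22.50 mm.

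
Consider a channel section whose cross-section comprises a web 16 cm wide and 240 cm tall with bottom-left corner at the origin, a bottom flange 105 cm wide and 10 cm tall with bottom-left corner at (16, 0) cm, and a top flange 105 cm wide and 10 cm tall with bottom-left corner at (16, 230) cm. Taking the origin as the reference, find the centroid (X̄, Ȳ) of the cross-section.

web: A = 16 × 240 = 3840.00, centroid at (8.00, 120.00).
bottom flange: A = 105 × 10 = 1050.00, centroid at (68.50, 5.00).
top flange: A = 105 × 10 = 1050.00, centroid at (68.50, 235.00).
ΣA = 5940.00 cm², ΣAX̄ = 174570.00 cm³, ΣAȲ = 712800.00 cm³.
X̄ = 174570.00/5940.00 = 29.39 cm; Ȳ = 712800.00/5940.00 = 120.00 cm.

X̄ = 29.39 cm, Ȳ = 120.00 cm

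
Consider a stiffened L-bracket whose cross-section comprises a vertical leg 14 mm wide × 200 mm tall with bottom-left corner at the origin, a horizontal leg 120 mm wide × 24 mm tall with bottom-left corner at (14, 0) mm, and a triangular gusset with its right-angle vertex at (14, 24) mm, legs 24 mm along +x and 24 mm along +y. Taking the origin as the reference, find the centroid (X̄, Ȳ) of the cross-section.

X̄ = 40.06 mm, Ȳ = 54.25 mm

vertical leg: A = 14 × 200 = 2800.00, centroid at (7.00, 100.00).
horizontal leg: A = 120 × 24 = 2880.00, centroid at (74.00, 12.00).
gusset: A = ½·24·24 = 288.00, centroid at (22.00, 32.00).
ΣA = 5968.00 mm², ΣAX̄ = 239056.00 mm³, ΣAȲ = 323776.00 mm³.
X̄ = 239056.00/5968.00 = 40.06 mm; Ȳ = 323776.00/5968.00 = 54.25 mm.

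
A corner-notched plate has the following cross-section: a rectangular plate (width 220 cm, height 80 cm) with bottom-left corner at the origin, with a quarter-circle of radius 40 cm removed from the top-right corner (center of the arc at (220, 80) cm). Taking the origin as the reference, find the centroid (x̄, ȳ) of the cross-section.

x̄ = 102.85 cm, ȳ = 38.23 cm

plate: A = 220 × 80 = 17600.00, centroid at (110.00, 40.00).
removed quarter-circle: A = −¼π·40² = -1256.64, centroid at (203.02, 63.02).
ΣA = 16343.36 cm²
ΣAx̄ = (17600.00)(110.00) + (-1256.64)(203.02) = 1680873.18 cm³
ΣAȳ = (17600.00)(40.00) + (-1256.64)(63.02) = 624802.37 cm³
x̄ = 1680873.18 / 16343.36 = 102.85 cm
ȳ = 624802.37 / 16343.36 = 38.23 cm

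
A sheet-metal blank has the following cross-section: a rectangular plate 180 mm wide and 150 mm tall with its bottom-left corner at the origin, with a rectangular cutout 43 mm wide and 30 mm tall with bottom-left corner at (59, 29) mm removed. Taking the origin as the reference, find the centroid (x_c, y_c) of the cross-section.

plate: A = 180 × 150 = 27000.00, centroid at (90.00, 75.00).
hole: A = −(43 × 30) = -1290.00, centroid at (80.50, 44.00).
ΣA = 25710.00 mm², ΣAx_c = 2326155.00 mm³, ΣAy_c = 1968240.00 mm³.
x_c = 2326155.00/25710.00 = 90.48 mm; y_c = 1968240.00/25710.00 = 76.56 mm.

x_c = 90.48 mm, y_c = 76.56 mm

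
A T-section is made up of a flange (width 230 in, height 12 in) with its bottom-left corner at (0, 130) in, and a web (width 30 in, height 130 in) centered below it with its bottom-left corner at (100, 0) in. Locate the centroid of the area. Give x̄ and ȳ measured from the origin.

x̄ = 115.00 in, ȳ = 94.42 in

Part | A | x̄ᵢ | ȳᵢ | A·x̄ᵢ | A·ȳᵢ
web | 3900.00 | 115.00 | 65.00 | 448500.00 | 253500.00
flange | 2760.00 | 115.00 | 136.00 | 317400.00 | 375360.00
Σ | 6660.00 |  |  | 765900.00 | 628860.00
x̄ = 765900.00 / 6660.00 = 115.00 in
ȳ = 628860.00 / 6660.00 = 94.42 in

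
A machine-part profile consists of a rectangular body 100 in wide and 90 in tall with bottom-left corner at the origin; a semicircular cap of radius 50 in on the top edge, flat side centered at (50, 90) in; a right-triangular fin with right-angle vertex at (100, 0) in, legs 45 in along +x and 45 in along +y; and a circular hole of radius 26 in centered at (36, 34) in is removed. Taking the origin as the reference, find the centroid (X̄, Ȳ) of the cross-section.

Part | A | x̄ᵢ | ȳᵢ | A·x̄ᵢ | A·ȳᵢ
rectangular body | 9000.00 | 50.00 | 45.00 | 450000.00 | 405000.00
semicircular top | 3926.99 | 50.00 | 111.22 | 196349.54 | 436762.51
triangular fin | 1012.50 | 115.00 | 15.00 | 116437.50 | 15187.50
hole | -2123.72 | 36.00 | 34.00 | -76453.80 | -72206.37
Σ | 11815.77 |  |  | 686333.24 | 784743.64
X̄ = 686333.24 / 11815.77 = 58.09 in
Ȳ = 784743.64 / 11815.77 = 66.41 in

X̄ = 58.09 in, Ȳ = 66.41 in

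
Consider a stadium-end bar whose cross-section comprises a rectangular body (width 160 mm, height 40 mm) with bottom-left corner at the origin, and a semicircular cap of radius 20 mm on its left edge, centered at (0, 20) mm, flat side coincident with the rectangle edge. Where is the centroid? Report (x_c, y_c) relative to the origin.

x_c = 72.09 mm, y_c = 20.00 mm

Part | A | x̄ᵢ | ȳᵢ | A·x̄ᵢ | A·ȳᵢ
rectangular body | 6400.00 | 80.00 | 20.00 | 512000.00 | 128000.00
semicircular end | 628.32 | -8.49 | 20.00 | -5333.33 | 12566.37
Σ | 7028.32 |  |  | 506666.67 | 140566.37
x_c = 506666.67 / 7028.32 = 72.09 mm
y_c = 140566.37 / 7028.32 = 20.00 mm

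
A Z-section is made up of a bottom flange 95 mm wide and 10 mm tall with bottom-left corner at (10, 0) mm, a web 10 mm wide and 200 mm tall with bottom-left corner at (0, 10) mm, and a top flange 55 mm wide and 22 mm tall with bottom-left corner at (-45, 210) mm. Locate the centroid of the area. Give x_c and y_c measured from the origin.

bottom flange: A = 95 × 10 = 950.00, centroid at (57.50, 5.00).
web: A = 10 × 200 = 2000.00, centroid at (5.00, 110.00).
top flange: A = 55 × 22 = 1210.00, centroid at (-17.50, 221.00).
ΣA = 4160.00 mm²
ΣAx_c = (950.00)(57.50) + (2000.00)(5.00) + (1210.00)(-17.50) = 43450.00 mm³
ΣAy_c = (950.00)(5.00) + (2000.00)(110.00) + (1210.00)(221.00) = 492160.00 mm³
x_c = 43450.00 / 4160.00 = 10.44 mm
y_c = 492160.00 / 4160.00 = 118.31 mm

x_c = 10.44 mm, y_c = 118.31 mm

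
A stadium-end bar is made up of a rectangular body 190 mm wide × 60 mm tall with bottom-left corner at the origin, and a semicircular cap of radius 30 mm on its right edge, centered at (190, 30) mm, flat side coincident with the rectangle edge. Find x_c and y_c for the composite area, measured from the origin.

x_c = 106.89 mm, y_c = 30.00 mm

rectangular body: A = 190 × 60 = 11400.00, centroid at (95.00, 30.00).
semicircular end: A = ½π·30² = 1413.72, centroid at (202.73, 30.00).
ΣA = 12813.72 mm²
ΣAx_c = (11400.00)(95.00) + (1413.72)(202.73) = 1369606.17 mm³
ΣAy_c = (11400.00)(30.00) + (1413.72)(30.00) = 384411.50 mm³
x_c = 1369606.17 / 12813.72 = 106.89 mm
y_c = 384411.50 / 12813.72 = 30.00 mm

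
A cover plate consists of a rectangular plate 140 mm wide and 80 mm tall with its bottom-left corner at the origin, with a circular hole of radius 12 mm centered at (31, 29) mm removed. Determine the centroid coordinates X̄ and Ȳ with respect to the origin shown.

plate: A = 140 × 80 = 11200.00, centroid at (70.00, 40.00).
hole: A = −π·12² = -452.39, centroid at (31.00, 29.00).
ΣA = 10747.61 mm²
ΣAX̄ = (11200.00)(70.00) + (-452.39)(31.00) = 769975.93 mm³
ΣAȲ = (11200.00)(40.00) + (-452.39)(29.00) = 434880.71 mm³
X̄ = 769975.93 / 10747.61 = 71.64 mm
Ȳ = 434880.71 / 10747.61 = 40.46 mm

X̄ = 71.64 mm, Ȳ = 40.46 mm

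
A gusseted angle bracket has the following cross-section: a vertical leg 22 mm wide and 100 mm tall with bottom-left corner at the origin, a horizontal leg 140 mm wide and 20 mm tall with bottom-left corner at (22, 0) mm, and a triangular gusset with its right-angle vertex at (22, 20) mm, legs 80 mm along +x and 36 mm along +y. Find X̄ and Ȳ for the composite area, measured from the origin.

vertical leg: A = 22 × 100 = 2200.00, centroid at (11.00, 50.00).
horizontal leg: A = 140 × 20 = 2800.00, centroid at (92.00, 10.00).
gusset: A = ½·80·36 = 1440.00, centroid at (48.67, 32.00).
ΣA = 6440.00 mm²
ΣAX̄ = (2200.00)(11.00) + (2800.00)(92.00) + (1440.00)(48.67) = 351880.00 mm³
ΣAȲ = (2200.00)(50.00) + (2800.00)(10.00) + (1440.00)(32.00) = 184080.00 mm³
X̄ = 351880.00 / 6440.00 = 54.64 mm
Ȳ = 184080.00 / 6440.00 = 28.58 mm

X̄ = 54.64 mm, Ȳ = 28.58 mm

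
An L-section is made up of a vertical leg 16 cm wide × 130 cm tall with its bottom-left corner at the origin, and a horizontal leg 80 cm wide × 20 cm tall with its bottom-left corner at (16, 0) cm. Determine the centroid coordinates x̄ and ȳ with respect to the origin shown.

x̄ = 28.87 cm, ȳ = 41.09 cm

Part | A | x̄ᵢ | ȳᵢ | A·x̄ᵢ | A·ȳᵢ
vertical leg | 2080.00 | 8.00 | 65.00 | 16640.00 | 135200.00
horizontal leg | 1600.00 | 56.00 | 10.00 | 89600.00 | 16000.00
Σ | 3680.00 |  |  | 106240.00 | 151200.00
x̄ = 106240.00 / 3680.00 = 28.87 cm
ȳ = 151200.00 / 3680.00 = 41.09 cm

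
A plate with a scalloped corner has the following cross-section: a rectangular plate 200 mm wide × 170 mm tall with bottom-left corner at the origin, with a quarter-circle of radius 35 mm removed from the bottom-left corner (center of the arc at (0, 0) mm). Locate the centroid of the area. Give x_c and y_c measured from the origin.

x_c = 102.48 mm, y_c = 87.04 mm

plate: A = 200 × 170 = 34000.00, centroid at (100.00, 85.00).
removed quarter-circle: A = −¼π·35² = -962.11, centroid at (14.85, 14.85).
ΣA = 33037.89 mm²
ΣAx_c = (34000.00)(100.00) + (-962.11)(14.85) = 3385708.33 mm³
ΣAy_c = (34000.00)(85.00) + (-962.11)(14.85) = 2875708.33 mm³
x_c = 3385708.33 / 33037.89 = 102.48 mm
y_c = 2875708.33 / 33037.89 = 87.04 mm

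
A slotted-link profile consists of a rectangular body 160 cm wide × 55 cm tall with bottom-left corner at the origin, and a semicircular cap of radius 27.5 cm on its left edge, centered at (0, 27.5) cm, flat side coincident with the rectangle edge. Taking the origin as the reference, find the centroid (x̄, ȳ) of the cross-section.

rectangular body: A = 160 × 55 = 8800.00, centroid at (80.00, 27.50).
semicircular end: A = ½π·27.5² = 1187.91, centroid at (-11.67, 27.50).
ΣA = 9987.91 cm²
ΣAx̄ = (8800.00)(80.00) + (1187.91)(-11.67) = 690135.42 cm³
ΣAȳ = (8800.00)(27.50) + (1187.91)(27.50) = 274667.65 cm³
x̄ = 690135.42 / 9987.91 = 69.10 cm
ȳ = 274667.65 / 9987.91 = 27.50 cm

x̄ = 69.10 cm, ȳ = 27.50 cm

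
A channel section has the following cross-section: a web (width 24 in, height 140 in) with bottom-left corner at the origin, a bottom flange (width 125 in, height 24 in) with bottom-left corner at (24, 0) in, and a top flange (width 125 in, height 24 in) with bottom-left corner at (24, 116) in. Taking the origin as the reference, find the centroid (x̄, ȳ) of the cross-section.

x̄ = 59.76 in, ȳ = 70.00 in

Part | A | x̄ᵢ | ȳᵢ | A·x̄ᵢ | A·ȳᵢ
web | 3360.00 | 12.00 | 70.00 | 40320.00 | 235200.00
bottom flange | 3000.00 | 86.50 | 12.00 | 259500.00 | 36000.00
top flange | 3000.00 | 86.50 | 128.00 | 259500.00 | 384000.00
Σ | 9360.00 |  |  | 559320.00 | 655200.00
x̄ = 559320.00 / 9360.00 = 59.76 in
ȳ = 655200.00 / 9360.00 = 70.00 in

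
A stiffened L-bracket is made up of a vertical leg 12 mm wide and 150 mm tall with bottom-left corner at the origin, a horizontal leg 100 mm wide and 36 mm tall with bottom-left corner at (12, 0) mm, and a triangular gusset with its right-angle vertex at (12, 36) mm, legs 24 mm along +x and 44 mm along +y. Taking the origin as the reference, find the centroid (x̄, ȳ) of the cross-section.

x̄ = 41.26 mm, ȳ = 38.22 mm

vertical leg: A = 12 × 150 = 1800.00, centroid at (6.00, 75.00).
horizontal leg: A = 100 × 36 = 3600.00, centroid at (62.00, 18.00).
gusset: A = ½·24·44 = 528.00, centroid at (20.00, 50.67).
ΣA = 5928.00 mm²
ΣAx̄ = (1800.00)(6.00) + (3600.00)(62.00) + (528.00)(20.00) = 244560.00 mm³
ΣAȳ = (1800.00)(75.00) + (3600.00)(18.00) + (528.00)(50.67) = 226552.00 mm³
x̄ = 244560.00 / 5928.00 = 41.26 mm
ȳ = 226552.00 / 5928.00 = 38.22 mm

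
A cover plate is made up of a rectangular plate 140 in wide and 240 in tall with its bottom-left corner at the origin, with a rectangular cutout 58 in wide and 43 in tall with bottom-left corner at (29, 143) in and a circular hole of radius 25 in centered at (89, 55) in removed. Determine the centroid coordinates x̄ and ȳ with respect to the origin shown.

x̄ = 69.75 in, ȳ = 120.57 in

plate: A = 140 × 240 = 33600.00, centroid at (70.00, 120.00).
hole 1: A = −(58 × 43) = -2494.00, centroid at (58.00, 164.50).
hole 2: A = −π·25² = -1963.50, centroid at (89.00, 55.00).
ΣA = 29142.50 in²
ΣAx̄ = (33600.00)(70.00) + (-2494.00)(58.00) + (-1963.50)(89.00) = 2032596.91 in³
ΣAȳ = (33600.00)(120.00) + (-2494.00)(164.50) + (-1963.50)(55.00) = 3513744.75 in³
x̄ = 2032596.91 / 29142.50 = 69.75 in
ȳ = 3513744.75 / 29142.50 = 120.57 in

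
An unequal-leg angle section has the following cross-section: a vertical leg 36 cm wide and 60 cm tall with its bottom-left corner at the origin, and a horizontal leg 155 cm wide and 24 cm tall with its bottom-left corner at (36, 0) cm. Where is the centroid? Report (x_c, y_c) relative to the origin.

vertical leg: A = 36 × 60 = 2160.00, centroid at (18.00, 30.00).
horizontal leg: A = 155 × 24 = 3720.00, centroid at (113.50, 12.00).
ΣA = 5880.00 cm²
ΣAx_c = (2160.00)(18.00) + (3720.00)(113.50) = 461100.00 cm³
ΣAy_c = (2160.00)(30.00) + (3720.00)(12.00) = 109440.00 cm³
x_c = 461100.00 / 5880.00 = 78.42 cm
y_c = 109440.00 / 5880.00 = 18.61 cm

x_c = 78.42 cm, y_c = 18.61 cm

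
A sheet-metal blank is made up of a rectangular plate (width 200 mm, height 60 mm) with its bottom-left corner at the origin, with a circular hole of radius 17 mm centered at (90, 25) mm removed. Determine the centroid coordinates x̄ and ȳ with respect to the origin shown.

x̄ = 100.82 mm, ȳ = 30.41 mm

Part | A | x̄ᵢ | ȳᵢ | A·x̄ᵢ | A·ȳᵢ
plate | 12000.00 | 100.00 | 30.00 | 1200000.00 | 360000.00
hole | -907.92 | 90.00 | 25.00 | -81712.82 | -22698.01
Σ | 11092.08 |  |  | 1118287.18 | 337301.99
x̄ = 1118287.18 / 11092.08 = 100.82 mm
ȳ = 337301.99 / 11092.08 = 30.41 mm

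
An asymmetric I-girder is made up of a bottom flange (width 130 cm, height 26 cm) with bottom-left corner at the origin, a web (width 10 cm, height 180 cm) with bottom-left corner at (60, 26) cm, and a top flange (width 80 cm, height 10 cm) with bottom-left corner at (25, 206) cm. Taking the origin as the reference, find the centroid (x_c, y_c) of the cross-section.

bottom flange: A = 130 × 26 = 3380.00, centroid at (65.00, 13.00).
web: A = 10 × 180 = 1800.00, centroid at (65.00, 116.00).
top flange: A = 80 × 10 = 800.00, centroid at (65.00, 211.00).
ΣA = 5980.00 cm², ΣAx_c = 388700.00 cm³, ΣAy_c = 421540.00 cm³.
x_c = 388700.00/5980.00 = 65.00 cm; y_c = 421540.00/5980.00 = 70.49 cm.

x_c = 65.00 cm, y_c = 70.49 cm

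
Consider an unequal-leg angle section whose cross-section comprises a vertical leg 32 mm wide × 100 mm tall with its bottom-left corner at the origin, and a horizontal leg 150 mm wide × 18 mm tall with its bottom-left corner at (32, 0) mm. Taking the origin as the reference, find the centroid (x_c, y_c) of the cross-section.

x_c = 57.64 mm, y_c = 31.24 mm

vertical leg: A = 32 × 100 = 3200.00, centroid at (16.00, 50.00).
horizontal leg: A = 150 × 18 = 2700.00, centroid at (107.00, 9.00).
ΣA = 5900.00 mm², ΣAx_c = 340100.00 mm³, ΣAy_c = 184300.00 mm³.
x_c = 340100.00/5900.00 = 57.64 mm; y_c = 184300.00/5900.00 = 31.24 mm.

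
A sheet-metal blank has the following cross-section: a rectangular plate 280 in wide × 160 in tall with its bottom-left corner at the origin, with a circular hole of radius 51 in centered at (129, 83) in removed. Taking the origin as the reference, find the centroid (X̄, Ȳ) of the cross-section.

X̄ = 142.45 in, Ȳ = 79.33 in

plate: A = 280 × 160 = 44800.00, centroid at (140.00, 80.00).
hole: A = −π·51² = -8171.28, centroid at (129.00, 83.00).
ΣA = 36628.72 in², ΣAX̄ = 5217904.56 in³, ΣAȲ = 2905783.55 in³.
X̄ = 5217904.56/36628.72 = 142.45 in; Ȳ = 2905783.55/36628.72 = 79.33 in.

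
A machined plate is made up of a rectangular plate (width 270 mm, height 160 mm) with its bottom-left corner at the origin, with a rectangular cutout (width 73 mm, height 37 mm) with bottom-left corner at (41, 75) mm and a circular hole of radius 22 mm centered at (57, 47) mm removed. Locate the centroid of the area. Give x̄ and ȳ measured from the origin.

x̄ = 142.03 mm, ȳ = 80.35 mm

Part | A | x̄ᵢ | ȳᵢ | A·x̄ᵢ | A·ȳᵢ
plate | 43200.00 | 135.00 | 80.00 | 5832000.00 | 3456000.00
hole 1 | -2701.00 | 77.50 | 93.50 | -209327.50 | -252543.50
hole 2 | -1520.53 | 57.00 | 47.00 | -86670.26 | -71464.95
Σ | 38978.47 |  |  | 5536002.24 | 3131991.55
x̄ = 5536002.24 / 38978.47 = 142.03 mm
ȳ = 3131991.55 / 38978.47 = 80.35 mm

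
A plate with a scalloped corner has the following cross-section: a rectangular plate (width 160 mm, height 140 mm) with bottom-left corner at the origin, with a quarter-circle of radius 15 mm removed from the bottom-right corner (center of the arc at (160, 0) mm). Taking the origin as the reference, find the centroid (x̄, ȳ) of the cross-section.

x̄ = 79.41 mm, ȳ = 70.51 mm

plate: A = 160 × 140 = 22400.00, centroid at (80.00, 70.00).
removed quarter-circle: A = −¼π·15² = -176.71, centroid at (153.63, 6.37).
ΣA = 22223.29 mm², ΣAx̄ = 1764850.67 mm³, ΣAȳ = 1566875.00 mm³.
x̄ = 1764850.67/22223.29 = 79.41 mm; ȳ = 1566875.00/22223.29 = 70.51 mm.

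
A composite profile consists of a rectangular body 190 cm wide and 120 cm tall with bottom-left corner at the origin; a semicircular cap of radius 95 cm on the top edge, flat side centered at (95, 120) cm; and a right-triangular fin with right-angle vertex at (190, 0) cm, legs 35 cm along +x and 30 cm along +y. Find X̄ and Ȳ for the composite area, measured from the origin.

Part | A | x̄ᵢ | ȳᵢ | A·x̄ᵢ | A·ȳᵢ
rectangular body | 22800.00 | 95.00 | 60.00 | 2166000.00 | 1368000.00
semicircular top | 14176.44 | 95.00 | 160.32 | 1346761.50 | 2272755.76
triangular fin | 525.00 | 201.67 | 10.00 | 105875.00 | 5250.00
Σ | 37501.44 |  |  | 3618636.50 | 3646005.76
X̄ = 3618636.50 / 37501.44 = 96.49 cm
Ȳ = 3646005.76 / 37501.44 = 97.22 cm

X̄ = 96.49 cm, Ȳ = 97.22 cm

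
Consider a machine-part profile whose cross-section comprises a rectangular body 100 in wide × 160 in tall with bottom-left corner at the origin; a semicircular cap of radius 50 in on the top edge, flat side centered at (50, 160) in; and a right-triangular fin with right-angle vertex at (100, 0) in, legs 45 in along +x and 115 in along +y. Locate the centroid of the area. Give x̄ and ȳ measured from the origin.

rectangular body: A = 100 × 160 = 16000.00, centroid at (50.00, 80.00).
semicircular top: A = ½π·50² = 3926.99, centroid at (50.00, 181.22).
triangular fin: A = ½·45·115 = 2587.50, centroid at (115.00, 38.33).
ΣA = 22514.49 in², ΣAx̄ = 1293912.04 in³, ΣAȳ = 2090839.36 in³.
x̄ = 1293912.04/22514.49 = 57.47 in; ȳ = 2090839.36/22514.49 = 92.87 in.

x̄ = 57.47 in, ȳ = 92.87 in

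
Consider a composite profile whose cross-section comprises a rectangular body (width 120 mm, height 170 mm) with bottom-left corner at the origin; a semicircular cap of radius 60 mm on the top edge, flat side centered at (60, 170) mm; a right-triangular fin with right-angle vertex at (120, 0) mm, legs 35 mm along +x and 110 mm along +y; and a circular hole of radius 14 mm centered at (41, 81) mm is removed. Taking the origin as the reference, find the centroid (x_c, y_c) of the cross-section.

x_c = 65.47 mm, y_c = 104.52 mm

rectangular body: A = 120 × 170 = 20400.00, centroid at (60.00, 85.00).
semicircular top: A = ½π·60² = 5654.87, centroid at (60.00, 195.46).
triangular fin: A = ½·35·110 = 1925.00, centroid at (131.67, 36.67).
hole: A = −π·14² = -615.75, centroid at (41.00, 81.00).
ΣA = 27364.11 mm², ΣAx_c = 1791504.50 mm³, ΣAy_c = 2860034.76 mm³.
x_c = 1791504.50/27364.11 = 65.47 mm; y_c = 2860034.76/27364.11 = 104.52 mm.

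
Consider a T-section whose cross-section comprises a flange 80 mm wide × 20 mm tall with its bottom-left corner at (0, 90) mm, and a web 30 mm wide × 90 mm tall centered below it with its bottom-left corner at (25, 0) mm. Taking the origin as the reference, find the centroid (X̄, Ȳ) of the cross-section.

X̄ = 40.00 mm, Ȳ = 65.47 mm

web: A = 30 × 90 = 2700.00, centroid at (40.00, 45.00).
flange: A = 80 × 20 = 1600.00, centroid at (40.00, 100.00).
ΣA = 4300.00 mm²
ΣAX̄ = (2700.00)(40.00) + (1600.00)(40.00) = 172000.00 mm³
ΣAȲ = (2700.00)(45.00) + (1600.00)(100.00) = 281500.00 mm³
X̄ = 172000.00 / 4300.00 = 40.00 mm
Ȳ = 281500.00 / 4300.00 = 65.47 mm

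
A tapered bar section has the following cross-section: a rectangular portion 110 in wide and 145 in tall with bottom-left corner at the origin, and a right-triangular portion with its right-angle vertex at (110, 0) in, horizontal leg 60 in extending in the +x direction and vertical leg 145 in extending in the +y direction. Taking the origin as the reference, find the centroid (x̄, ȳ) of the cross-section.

Part | A | x̄ᵢ | ȳᵢ | A·x̄ᵢ | A·ȳᵢ
rectangular portion | 15950.00 | 55.00 | 72.50 | 877250.00 | 1156375.00
triangular portion | 4350.00 | 130.00 | 48.33 | 565500.00 | 210250.00
Σ | 20300.00 |  |  | 1442750.00 | 1366625.00
x̄ = 1442750.00 / 20300.00 = 71.07 in
ȳ = 1366625.00 / 20300.00 = 67.32 in

x̄ = 71.07 in, ȳ = 67.32 in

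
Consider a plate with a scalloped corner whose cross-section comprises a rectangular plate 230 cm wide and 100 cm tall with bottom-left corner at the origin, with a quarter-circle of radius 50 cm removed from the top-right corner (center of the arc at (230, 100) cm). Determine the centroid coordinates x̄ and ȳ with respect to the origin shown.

x̄ = 106.25 cm, ȳ = 47.31 cm

plate: A = 230 × 100 = 23000.00, centroid at (115.00, 50.00).
removed quarter-circle: A = −¼π·50² = -1963.50, centroid at (208.78, 78.78).
ΣA = 21036.50 cm²
ΣAx̄ = (23000.00)(115.00) + (-1963.50)(208.78) = 2235062.72 cm³
ΣAȳ = (23000.00)(50.00) + (-1963.50)(78.78) = 995317.13 cm³
x̄ = 2235062.72 / 21036.50 = 106.25 cm
ȳ = 995317.13 / 21036.50 = 47.31 cm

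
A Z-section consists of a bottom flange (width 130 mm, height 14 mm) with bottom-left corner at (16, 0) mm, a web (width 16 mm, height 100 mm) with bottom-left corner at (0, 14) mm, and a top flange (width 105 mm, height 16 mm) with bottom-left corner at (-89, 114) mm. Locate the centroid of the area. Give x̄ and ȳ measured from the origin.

bottom flange: A = 130 × 14 = 1820.00, centroid at (81.00, 7.00).
web: A = 16 × 100 = 1600.00, centroid at (8.00, 64.00).
top flange: A = 105 × 16 = 1680.00, centroid at (-36.50, 122.00).
ΣA = 5100.00 mm², ΣAx̄ = 98900.00 mm³, ΣAȳ = 320100.00 mm³.
x̄ = 98900.00/5100.00 = 19.39 mm; ȳ = 320100.00/5100.00 = 62.76 mm.

x̄ = 19.39 mm, ȳ = 62.76 mm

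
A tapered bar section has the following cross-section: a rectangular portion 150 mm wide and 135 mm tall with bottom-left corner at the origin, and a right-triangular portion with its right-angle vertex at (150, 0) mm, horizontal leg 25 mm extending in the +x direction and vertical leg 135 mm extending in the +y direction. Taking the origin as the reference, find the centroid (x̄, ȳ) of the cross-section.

x̄ = 81.41 mm, ȳ = 65.77 mm

rectangular portion: A = 150 × 135 = 20250.00, centroid at (75.00, 67.50).
triangular portion: A = ½·25·135 = 1687.50, centroid at (158.33, 45.00).
ΣA = 21937.50 mm², ΣAx̄ = 1785937.50 mm³, ΣAȳ = 1442812.50 mm³.
x̄ = 1785937.50/21937.50 = 81.41 mm; ȳ = 1442812.50/21937.50 = 65.77 mm.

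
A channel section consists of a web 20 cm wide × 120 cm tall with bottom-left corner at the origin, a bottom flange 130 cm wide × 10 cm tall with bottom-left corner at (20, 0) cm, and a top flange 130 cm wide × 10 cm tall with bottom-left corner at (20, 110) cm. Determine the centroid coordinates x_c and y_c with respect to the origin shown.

Part | A | x̄ᵢ | ȳᵢ | A·x̄ᵢ | A·ȳᵢ
web | 2400.00 | 10.00 | 60.00 | 24000.00 | 144000.00
bottom flange | 1300.00 | 85.00 | 5.00 | 110500.00 | 6500.00
top flange | 1300.00 | 85.00 | 115.00 | 110500.00 | 149500.00
Σ | 5000.00 |  |  | 245000.00 | 300000.00
x_c = 245000.00 / 5000.00 = 49.00 cm
y_c = 300000.00 / 5000.00 = 60.00 cm

x_c = 49.00 cm, y_c = 60.00 cm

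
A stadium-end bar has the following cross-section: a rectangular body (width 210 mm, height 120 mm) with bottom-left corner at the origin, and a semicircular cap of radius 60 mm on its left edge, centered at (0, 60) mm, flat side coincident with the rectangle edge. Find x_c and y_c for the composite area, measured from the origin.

rectangular body: A = 210 × 120 = 25200.00, centroid at (105.00, 60.00).
semicircular end: A = ½π·60² = 5654.87, centroid at (-25.46, 60.00).
ΣA = 30854.87 mm²
ΣAx_c = (25200.00)(105.00) + (5654.87)(-25.46) = 2502000.00 mm³
ΣAy_c = (25200.00)(60.00) + (5654.87)(60.00) = 1851292.01 mm³
x_c = 2502000.00 / 30854.87 = 81.09 mm
y_c = 1851292.01 / 30854.87 = 60.00 mm

x_c = 81.09 mm, y_c = 60.00 mm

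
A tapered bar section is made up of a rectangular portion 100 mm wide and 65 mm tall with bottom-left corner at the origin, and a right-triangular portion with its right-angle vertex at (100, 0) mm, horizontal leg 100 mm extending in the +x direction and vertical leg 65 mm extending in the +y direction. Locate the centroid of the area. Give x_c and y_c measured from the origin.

rectangular portion: A = 100 × 65 = 6500.00, centroid at (50.00, 32.50).
triangular portion: A = ½·100·65 = 3250.00, centroid at (133.33, 21.67).
ΣA = 9750.00 mm²
ΣAx_c = (6500.00)(50.00) + (3250.00)(133.33) = 758333.33 mm³
ΣAy_c = (6500.00)(32.50) + (3250.00)(21.67) = 281666.67 mm³
x_c = 758333.33 / 9750.00 = 77.78 mm
y_c = 281666.67 / 9750.00 = 28.89 mm

x_c = 77.78 mm, y_c = 28.89 mm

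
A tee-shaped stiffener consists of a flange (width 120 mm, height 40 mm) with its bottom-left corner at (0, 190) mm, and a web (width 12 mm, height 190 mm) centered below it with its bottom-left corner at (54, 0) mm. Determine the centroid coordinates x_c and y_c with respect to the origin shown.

Part | A | x̄ᵢ | ȳᵢ | A·x̄ᵢ | A·ȳᵢ
web | 2280.00 | 60.00 | 95.00 | 136800.00 | 216600.00
flange | 4800.00 | 60.00 | 210.00 | 288000.00 | 1008000.00
Σ | 7080.00 |  |  | 424800.00 | 1224600.00
x_c = 424800.00 / 7080.00 = 60.00 mm
y_c = 1224600.00 / 7080.00 = 172.97 mm

x_c = 60.00 mm, y_c = 172.97 mm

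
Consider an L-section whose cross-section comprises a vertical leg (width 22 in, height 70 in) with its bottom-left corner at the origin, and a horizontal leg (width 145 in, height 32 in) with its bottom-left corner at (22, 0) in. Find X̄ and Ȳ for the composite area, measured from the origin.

X̄ = 73.69 in, Ȳ = 20.73 in

vertical leg: A = 22 × 70 = 1540.00, centroid at (11.00, 35.00).
horizontal leg: A = 145 × 32 = 4640.00, centroid at (94.50, 16.00).
ΣA = 6180.00 in², ΣAX̄ = 455420.00 in³, ΣAȲ = 128140.00 in³.
X̄ = 455420.00/6180.00 = 73.69 in; Ȳ = 128140.00/6180.00 = 20.73 in.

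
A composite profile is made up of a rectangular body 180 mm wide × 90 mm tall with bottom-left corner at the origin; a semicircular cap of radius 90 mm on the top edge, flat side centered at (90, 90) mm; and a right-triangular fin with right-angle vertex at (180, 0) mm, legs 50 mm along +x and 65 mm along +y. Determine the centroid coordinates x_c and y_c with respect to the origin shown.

x_c = 95.67 mm, y_c = 78.41 mm

rectangular body: A = 180 × 90 = 16200.00, centroid at (90.00, 45.00).
semicircular top: A = ½π·90² = 12723.45, centroid at (90.00, 128.20).
triangular fin: A = ½·50·65 = 1625.00, centroid at (196.67, 21.67).
ΣA = 30548.45 mm², ΣAx_c = 2922693.86 mm³, ΣAy_c = 2395318.86 mm³.
x_c = 2922693.86/30548.45 = 95.67 mm; y_c = 2395318.86/30548.45 = 78.41 mm.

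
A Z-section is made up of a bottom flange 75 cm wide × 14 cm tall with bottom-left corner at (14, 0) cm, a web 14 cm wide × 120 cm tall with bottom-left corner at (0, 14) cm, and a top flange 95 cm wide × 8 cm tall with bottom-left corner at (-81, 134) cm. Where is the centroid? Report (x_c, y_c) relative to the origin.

bottom flange: A = 75 × 14 = 1050.00, centroid at (51.50, 7.00).
web: A = 14 × 120 = 1680.00, centroid at (7.00, 74.00).
top flange: A = 95 × 8 = 760.00, centroid at (-33.50, 138.00).
ΣA = 3490.00 cm², ΣAx_c = 40375.00 cm³, ΣAy_c = 236550.00 cm³.
x_c = 40375.00/3490.00 = 11.57 cm; y_c = 236550.00/3490.00 = 67.78 cm.

x_c = 11.57 cm, y_c = 67.78 cm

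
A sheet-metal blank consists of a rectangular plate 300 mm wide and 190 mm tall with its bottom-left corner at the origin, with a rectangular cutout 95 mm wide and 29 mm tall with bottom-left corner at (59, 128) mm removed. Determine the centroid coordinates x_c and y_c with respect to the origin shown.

x_c = 152.21 mm, y_c = 92.59 mm

Part | A | x̄ᵢ | ȳᵢ | A·x̄ᵢ | A·ȳᵢ
plate | 57000.00 | 150.00 | 95.00 | 8550000.00 | 5415000.00
hole | -2755.00 | 106.50 | 142.50 | -293407.50 | -392587.50
Σ | 54245.00 |  |  | 8256592.50 | 5022412.50
x_c = 8256592.50 / 54245.00 = 152.21 mm
y_c = 5022412.50 / 54245.00 = 92.59 mm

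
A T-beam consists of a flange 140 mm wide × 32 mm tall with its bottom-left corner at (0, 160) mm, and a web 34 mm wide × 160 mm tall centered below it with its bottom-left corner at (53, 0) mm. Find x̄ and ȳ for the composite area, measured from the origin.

web: A = 34 × 160 = 5440.00, centroid at (70.00, 80.00).
flange: A = 140 × 32 = 4480.00, centroid at (70.00, 176.00).
ΣA = 9920.00 mm²
ΣAx̄ = (5440.00)(70.00) + (4480.00)(70.00) = 694400.00 mm³
ΣAȳ = (5440.00)(80.00) + (4480.00)(176.00) = 1223680.00 mm³
x̄ = 694400.00 / 9920.00 = 70.00 mm
ȳ = 1223680.00 / 9920.00 = 123.35 mm

x̄ = 70.00 mm, ȳ = 123.35 mm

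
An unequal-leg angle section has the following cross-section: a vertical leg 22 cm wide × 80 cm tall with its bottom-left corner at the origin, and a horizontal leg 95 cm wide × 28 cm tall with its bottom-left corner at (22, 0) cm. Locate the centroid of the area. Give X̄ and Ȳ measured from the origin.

X̄ = 46.21 cm, Ȳ = 24.35 cm

vertical leg: A = 22 × 80 = 1760.00, centroid at (11.00, 40.00).
horizontal leg: A = 95 × 28 = 2660.00, centroid at (69.50, 14.00).
ΣA = 4420.00 cm², ΣAX̄ = 204230.00 cm³, ΣAȲ = 107640.00 cm³.
X̄ = 204230.00/4420.00 = 46.21 cm; Ȳ = 107640.00/4420.00 = 24.35 cm.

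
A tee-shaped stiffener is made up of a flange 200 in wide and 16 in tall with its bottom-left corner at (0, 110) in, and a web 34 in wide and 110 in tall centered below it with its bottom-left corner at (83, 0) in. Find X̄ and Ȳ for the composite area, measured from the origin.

web: A = 34 × 110 = 3740.00, centroid at (100.00, 55.00).
flange: A = 200 × 16 = 3200.00, centroid at (100.00, 118.00).
ΣA = 6940.00 in², ΣAX̄ = 694000.00 in³, ΣAȲ = 583300.00 in³.
X̄ = 694000.00/6940.00 = 100.00 in; Ȳ = 583300.00/6940.00 = 84.05 in.

X̄ = 100.00 in, Ȳ = 84.05 in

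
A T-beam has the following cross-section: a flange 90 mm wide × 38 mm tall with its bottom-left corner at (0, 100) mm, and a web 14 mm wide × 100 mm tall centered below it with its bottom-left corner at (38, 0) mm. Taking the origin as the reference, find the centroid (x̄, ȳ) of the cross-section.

Part | A | x̄ᵢ | ȳᵢ | A·x̄ᵢ | A·ȳᵢ
web | 1400.00 | 45.00 | 50.00 | 63000.00 | 70000.00
flange | 3420.00 | 45.00 | 119.00 | 153900.00 | 406980.00
Σ | 4820.00 |  |  | 216900.00 | 476980.00
x̄ = 216900.00 / 4820.00 = 45.00 mm
ȳ = 476980.00 / 4820.00 = 98.96 mm

x̄ = 45.00 mm, ȳ = 98.96 mm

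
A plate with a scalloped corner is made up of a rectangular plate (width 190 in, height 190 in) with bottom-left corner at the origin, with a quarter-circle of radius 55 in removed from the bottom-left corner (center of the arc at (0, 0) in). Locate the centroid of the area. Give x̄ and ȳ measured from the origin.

x̄ = 100.05 in, ȳ = 100.05 in

Part | A | x̄ᵢ | ȳᵢ | A·x̄ᵢ | A·ȳᵢ
plate | 36100.00 | 95.00 | 95.00 | 3429500.00 | 3429500.00
removed quarter-circle | -2375.83 | 23.34 | 23.34 | -55458.33 | -55458.33
Σ | 33724.17 |  |  | 3374041.67 | 3374041.67
x̄ = 3374041.67 / 33724.17 = 100.05 in
ȳ = 3374041.67 / 33724.17 = 100.05 in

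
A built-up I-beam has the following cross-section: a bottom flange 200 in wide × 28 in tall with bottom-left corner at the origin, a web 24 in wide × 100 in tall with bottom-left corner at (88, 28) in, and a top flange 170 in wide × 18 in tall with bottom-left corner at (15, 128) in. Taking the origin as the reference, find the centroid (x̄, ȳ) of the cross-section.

x̄ = 100.00 in, ȳ = 61.92 in

bottom flange: A = 200 × 28 = 5600.00, centroid at (100.00, 14.00).
web: A = 24 × 100 = 2400.00, centroid at (100.00, 78.00).
top flange: A = 170 × 18 = 3060.00, centroid at (100.00, 137.00).
ΣA = 11060.00 in², ΣAx̄ = 1106000.00 in³, ΣAȳ = 684820.00 in³.
x̄ = 1106000.00/11060.00 = 100.00 in; ȳ = 684820.00/11060.00 = 61.92 in.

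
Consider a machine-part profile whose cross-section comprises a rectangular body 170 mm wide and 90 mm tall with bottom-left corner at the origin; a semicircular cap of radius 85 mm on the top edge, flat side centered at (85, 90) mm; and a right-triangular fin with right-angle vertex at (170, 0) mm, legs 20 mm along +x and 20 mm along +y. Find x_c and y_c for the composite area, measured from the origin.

x_c = 85.68 mm, y_c = 78.98 mm

Part | A | x̄ᵢ | ȳᵢ | A·x̄ᵢ | A·ȳᵢ
rectangular body | 15300.00 | 85.00 | 45.00 | 1300500.00 | 688500.00
semicircular top | 11349.00 | 85.00 | 126.08 | 964665.29 | 1430826.98
triangular fin | 200.00 | 176.67 | 6.67 | 35333.33 | 1333.33
Σ | 26849.00 |  |  | 2300498.63 | 2120660.31
x_c = 2300498.63 / 26849.00 = 85.68 mm
y_c = 2120660.31 / 26849.00 = 78.98 mm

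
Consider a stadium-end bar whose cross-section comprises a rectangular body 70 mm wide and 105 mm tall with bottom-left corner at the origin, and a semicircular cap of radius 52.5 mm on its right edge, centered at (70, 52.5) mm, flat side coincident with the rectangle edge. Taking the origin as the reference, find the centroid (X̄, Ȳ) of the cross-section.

X̄ = 56.23 mm, Ȳ = 52.50 mm

rectangular body: A = 70 × 105 = 7350.00, centroid at (35.00, 52.50).
semicircular end: A = ½π·52.5² = 4329.51, centroid at (92.28, 52.50).
ΣA = 11679.51 mm², ΣAX̄ = 656784.27 mm³, ΣAȲ = 613174.14 mm³.
X̄ = 656784.27/11679.51 = 56.23 mm; Ȳ = 613174.14/11679.51 = 52.50 mm.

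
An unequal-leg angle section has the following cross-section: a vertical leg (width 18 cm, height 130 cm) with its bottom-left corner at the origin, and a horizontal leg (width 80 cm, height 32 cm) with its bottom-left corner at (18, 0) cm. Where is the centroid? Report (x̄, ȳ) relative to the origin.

x̄ = 34.60 cm, ȳ = 39.40 cm

vertical leg: A = 18 × 130 = 2340.00, centroid at (9.00, 65.00).
horizontal leg: A = 80 × 32 = 2560.00, centroid at (58.00, 16.00).
ΣA = 4900.00 cm²
ΣAx̄ = (2340.00)(9.00) + (2560.00)(58.00) = 169540.00 cm³
ΣAȳ = (2340.00)(65.00) + (2560.00)(16.00) = 193060.00 cm³
x̄ = 169540.00 / 4900.00 = 34.60 cm
ȳ = 193060.00 / 4900.00 = 39.40 cm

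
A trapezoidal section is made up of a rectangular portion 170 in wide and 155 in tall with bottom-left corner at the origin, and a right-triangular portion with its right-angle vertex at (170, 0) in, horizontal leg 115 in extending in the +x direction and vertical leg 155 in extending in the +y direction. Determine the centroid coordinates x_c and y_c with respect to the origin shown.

rectangular portion: A = 170 × 155 = 26350.00, centroid at (85.00, 77.50).
triangular portion: A = ½·115·155 = 8912.50, centroid at (208.33, 51.67).
ΣA = 35262.50 in², ΣAx_c = 4096520.83 in³, ΣAy_c = 2502604.17 in³.
x_c = 4096520.83/35262.50 = 116.17 in; y_c = 2502604.17/35262.50 = 70.97 in.

x_c = 116.17 in, y_c = 70.97 in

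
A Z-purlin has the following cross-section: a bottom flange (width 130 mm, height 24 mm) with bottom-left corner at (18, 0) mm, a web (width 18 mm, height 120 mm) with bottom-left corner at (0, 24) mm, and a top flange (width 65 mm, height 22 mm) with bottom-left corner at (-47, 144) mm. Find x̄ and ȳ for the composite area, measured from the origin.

bottom flange: A = 130 × 24 = 3120.00, centroid at (83.00, 12.00).
web: A = 18 × 120 = 2160.00, centroid at (9.00, 84.00).
top flange: A = 65 × 22 = 1430.00, centroid at (-14.50, 155.00).
ΣA = 6710.00 mm², ΣAx̄ = 257665.00 mm³, ΣAȳ = 440530.00 mm³.
x̄ = 257665.00/6710.00 = 38.40 mm; ȳ = 440530.00/6710.00 = 65.65 mm.

x̄ = 38.40 mm, ȳ = 65.65 mm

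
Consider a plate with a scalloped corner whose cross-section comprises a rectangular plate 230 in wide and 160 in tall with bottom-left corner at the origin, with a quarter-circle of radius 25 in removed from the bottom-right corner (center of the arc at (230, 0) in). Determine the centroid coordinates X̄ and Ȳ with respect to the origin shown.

Part | A | x̄ᵢ | ȳᵢ | A·x̄ᵢ | A·ȳᵢ
plate | 36800.00 | 115.00 | 80.00 | 4232000.00 | 2944000.00
removed quarter-circle | -490.87 | 219.39 | 10.61 | -107692.65 | -5208.33
Σ | 36309.13 |  |  | 4124307.35 | 2938791.67
X̄ = 4124307.35 / 36309.13 = 113.59 in
Ȳ = 2938791.67 / 36309.13 = 80.94 in

X̄ = 113.59 in, Ȳ = 80.94 in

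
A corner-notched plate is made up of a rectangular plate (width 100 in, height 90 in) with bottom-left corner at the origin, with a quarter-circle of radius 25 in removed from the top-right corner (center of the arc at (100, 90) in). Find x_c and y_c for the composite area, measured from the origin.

x_c = 47.73 in, y_c = 43.02 in

plate: A = 100 × 90 = 9000.00, centroid at (50.00, 45.00).
removed quarter-circle: A = −¼π·25² = -490.87, centroid at (89.39, 79.39).
ΣA = 8509.13 in², ΣAx_c = 406120.95 in³, ΣAy_c = 366029.69 in³.
x_c = 406120.95/8509.13 = 47.73 in; y_c = 366029.69/8509.13 = 43.02 in.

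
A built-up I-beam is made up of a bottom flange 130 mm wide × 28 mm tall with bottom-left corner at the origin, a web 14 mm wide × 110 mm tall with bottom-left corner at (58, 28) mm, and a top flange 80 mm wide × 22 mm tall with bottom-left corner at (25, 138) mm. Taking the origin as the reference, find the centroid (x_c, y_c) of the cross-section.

bottom flange: A = 130 × 28 = 3640.00, centroid at (65.00, 14.00).
web: A = 14 × 110 = 1540.00, centroid at (65.00, 83.00).
top flange: A = 80 × 22 = 1760.00, centroid at (65.00, 149.00).
ΣA = 6940.00 mm², ΣAx_c = 451100.00 mm³, ΣAy_c = 441020.00 mm³.
x_c = 451100.00/6940.00 = 65.00 mm; y_c = 441020.00/6940.00 = 63.55 mm.

x_c = 65.00 mm, y_c = 63.55 mm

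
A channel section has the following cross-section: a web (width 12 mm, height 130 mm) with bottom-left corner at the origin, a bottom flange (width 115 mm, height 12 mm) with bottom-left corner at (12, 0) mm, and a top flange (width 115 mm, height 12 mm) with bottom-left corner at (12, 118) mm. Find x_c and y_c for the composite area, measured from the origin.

web: A = 12 × 130 = 1560.00, centroid at (6.00, 65.00).
bottom flange: A = 115 × 12 = 1380.00, centroid at (69.50, 6.00).
top flange: A = 115 × 12 = 1380.00, centroid at (69.50, 124.00).
ΣA = 4320.00 mm², ΣAx_c = 201180.00 mm³, ΣAy_c = 280800.00 mm³.
x_c = 201180.00/4320.00 = 46.57 mm; y_c = 280800.00/4320.00 = 65.00 mm.

x_c = 46.57 mm, y_c = 65.00 mm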